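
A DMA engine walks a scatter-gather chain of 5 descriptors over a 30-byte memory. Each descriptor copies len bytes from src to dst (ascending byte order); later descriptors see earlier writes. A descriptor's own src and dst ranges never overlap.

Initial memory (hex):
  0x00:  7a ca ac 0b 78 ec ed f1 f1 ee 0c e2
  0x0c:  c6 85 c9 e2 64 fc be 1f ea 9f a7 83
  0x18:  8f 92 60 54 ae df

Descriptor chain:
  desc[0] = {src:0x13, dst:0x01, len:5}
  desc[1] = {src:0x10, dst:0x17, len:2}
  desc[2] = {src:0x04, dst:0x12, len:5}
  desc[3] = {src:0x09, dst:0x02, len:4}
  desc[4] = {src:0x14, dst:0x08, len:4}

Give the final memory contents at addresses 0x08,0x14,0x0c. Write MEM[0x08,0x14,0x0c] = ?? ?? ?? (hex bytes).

#0 dst[0x01+5] := {0x1f,0xea,0x9f,0xa7,0x83}
#1 dst[0x17+2] := {0x64,0xfc}
#2 dst[0x12+5] := {0xa7,0x83,0xed,0xf1,0xf1}
#3 dst[0x02+4] := {0xee,0x0c,0xe2,0xc6}
#4 dst[0x08+4] := {0xed,0xf1,0xf1,0x64}
query mem[0x08]=0xed, mem[0x14]=0xed, mem[0x0c]=0xc6

MEM[0x08,0x14,0x0c] = ed ed c6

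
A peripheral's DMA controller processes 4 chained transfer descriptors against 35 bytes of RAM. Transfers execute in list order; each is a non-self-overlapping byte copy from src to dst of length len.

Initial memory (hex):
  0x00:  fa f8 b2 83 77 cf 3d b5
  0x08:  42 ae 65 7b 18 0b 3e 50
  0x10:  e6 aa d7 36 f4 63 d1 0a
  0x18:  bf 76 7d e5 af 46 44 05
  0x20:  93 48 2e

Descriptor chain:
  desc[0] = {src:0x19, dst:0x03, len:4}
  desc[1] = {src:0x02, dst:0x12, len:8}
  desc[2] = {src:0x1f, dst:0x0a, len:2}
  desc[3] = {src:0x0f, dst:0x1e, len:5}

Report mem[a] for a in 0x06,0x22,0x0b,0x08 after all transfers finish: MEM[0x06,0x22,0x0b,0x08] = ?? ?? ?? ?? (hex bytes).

[0] 0x19->0x03 len=4 : 76 7d e5 af
[1] 0x02->0x12 len=8 : b2 76 7d e5 af b5 42 ae
[2] 0x1f->0x0a len=2 : 05 93
[3] 0x0f->0x1e len=5 : 50 e6 aa b2 76
query mem[0x06]=0xaf, mem[0x22]=0x76, mem[0x0b]=0x93, mem[0x08]=0x42

MEM[0x06,0x22,0x0b,0x08] = af 76 93 42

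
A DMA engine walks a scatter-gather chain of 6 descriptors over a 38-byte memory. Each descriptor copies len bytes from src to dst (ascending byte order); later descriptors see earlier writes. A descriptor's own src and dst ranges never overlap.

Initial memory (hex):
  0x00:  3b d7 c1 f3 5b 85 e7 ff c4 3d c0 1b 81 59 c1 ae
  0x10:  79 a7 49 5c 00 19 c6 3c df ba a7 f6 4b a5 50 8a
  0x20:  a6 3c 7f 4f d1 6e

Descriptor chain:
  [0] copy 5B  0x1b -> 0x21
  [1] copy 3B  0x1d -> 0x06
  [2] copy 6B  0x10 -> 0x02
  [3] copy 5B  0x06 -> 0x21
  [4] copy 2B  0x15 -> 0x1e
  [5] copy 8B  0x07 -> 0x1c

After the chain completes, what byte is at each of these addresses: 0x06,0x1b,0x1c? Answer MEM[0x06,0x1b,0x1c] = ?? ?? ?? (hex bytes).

#0 dst[0x21+5] := {0xf6,0x4b,0xa5,0x50,0x8a}
#1 dst[0x06+3] := {0xa5,0x50,0x8a}
#2 dst[0x02+6] := {0x79,0xa7,0x49,0x5c,0x00,0x19}
#3 dst[0x21+5] := {0x00,0x19,0x8a,0x3d,0xc0}
#4 dst[0x1e+2] := {0x19,0xc6}
#5 dst[0x1c+8] := {0x19,0x8a,0x3d,0xc0,0x1b,0x81,0x59,0xc1}
query mem[0x06]=0x00, mem[0x1b]=0xf6, mem[0x1c]=0x19

MEM[0x06,0x1b,0x1c] = 00 f6 19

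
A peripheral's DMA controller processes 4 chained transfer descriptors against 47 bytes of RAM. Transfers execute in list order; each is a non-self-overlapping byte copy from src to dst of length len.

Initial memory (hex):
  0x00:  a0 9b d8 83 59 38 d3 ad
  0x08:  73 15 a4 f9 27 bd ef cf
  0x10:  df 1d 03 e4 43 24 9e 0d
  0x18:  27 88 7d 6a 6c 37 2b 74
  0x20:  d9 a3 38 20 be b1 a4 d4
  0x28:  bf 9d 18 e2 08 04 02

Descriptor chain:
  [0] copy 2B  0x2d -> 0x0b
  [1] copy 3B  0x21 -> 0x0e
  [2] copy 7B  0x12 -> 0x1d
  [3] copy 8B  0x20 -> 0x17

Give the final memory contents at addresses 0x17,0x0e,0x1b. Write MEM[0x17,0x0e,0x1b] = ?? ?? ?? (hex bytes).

[0] 0x2d->0x0b len=2 : 04 02
[1] 0x21->0x0e len=3 : a3 38 20
[2] 0x12->0x1d len=7 : 03 e4 43 24 9e 0d 27
[3] 0x20->0x17 len=8 : 24 9e 0d 27 be b1 a4 d4
query mem[0x17]=0x24, mem[0x0e]=0xa3, mem[0x1b]=0xbe

MEM[0x17,0x0e,0x1b] = 24 a3 be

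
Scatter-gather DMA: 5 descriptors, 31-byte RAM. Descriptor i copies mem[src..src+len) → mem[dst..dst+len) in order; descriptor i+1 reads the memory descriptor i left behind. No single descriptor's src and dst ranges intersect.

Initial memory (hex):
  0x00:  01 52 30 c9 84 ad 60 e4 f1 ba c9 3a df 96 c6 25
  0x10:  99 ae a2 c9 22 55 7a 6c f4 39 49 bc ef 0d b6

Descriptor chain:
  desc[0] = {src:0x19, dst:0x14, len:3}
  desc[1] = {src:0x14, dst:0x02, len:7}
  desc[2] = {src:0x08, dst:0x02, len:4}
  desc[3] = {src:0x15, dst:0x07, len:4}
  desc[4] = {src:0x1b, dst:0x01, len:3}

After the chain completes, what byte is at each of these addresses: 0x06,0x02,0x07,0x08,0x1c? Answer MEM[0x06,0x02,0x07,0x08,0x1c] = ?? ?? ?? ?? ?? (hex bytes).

MEM[0x06,0x02,0x07,0x08,0x1c] = f4 ef 49 bc ef

  after D0: wrote 3B at 0x14 = 3949bc
  after D1: wrote 7B at 0x02 = 3949bc6cf43949
  after D2: wrote 4B at 0x02 = 49bac93a
  after D3: wrote 4B at 0x07 = 49bc6cf4
  after D4: wrote 3B at 0x01 = bcef0d
query mem[0x06]=0xf4, mem[0x02]=0xef, mem[0x07]=0x49, mem[0x08]=0xbc, mem[0x1c]=0xef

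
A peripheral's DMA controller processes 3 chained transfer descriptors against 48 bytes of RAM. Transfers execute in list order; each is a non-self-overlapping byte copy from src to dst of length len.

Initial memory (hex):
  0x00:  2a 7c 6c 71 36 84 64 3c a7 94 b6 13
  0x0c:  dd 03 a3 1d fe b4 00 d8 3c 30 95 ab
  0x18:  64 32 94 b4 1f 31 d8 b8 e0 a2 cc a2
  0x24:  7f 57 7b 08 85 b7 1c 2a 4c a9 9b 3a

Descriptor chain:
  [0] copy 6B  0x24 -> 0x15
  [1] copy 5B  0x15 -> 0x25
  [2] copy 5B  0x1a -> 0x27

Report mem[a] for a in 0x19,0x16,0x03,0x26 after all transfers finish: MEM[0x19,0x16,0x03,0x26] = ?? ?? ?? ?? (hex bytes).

MEM[0x19,0x16,0x03,0x26] = 85 57 71 57

D0: mem[0x15..0x1a] <- [7f 57 7b 08 85 b7]
D1: mem[0x25..0x29] <- [7f 57 7b 08 85]
D2: mem[0x27..0x2b] <- [b7 b4 1f 31 d8]
query mem[0x19]=0x85, mem[0x16]=0x57, mem[0x03]=0x71, mem[0x26]=0x57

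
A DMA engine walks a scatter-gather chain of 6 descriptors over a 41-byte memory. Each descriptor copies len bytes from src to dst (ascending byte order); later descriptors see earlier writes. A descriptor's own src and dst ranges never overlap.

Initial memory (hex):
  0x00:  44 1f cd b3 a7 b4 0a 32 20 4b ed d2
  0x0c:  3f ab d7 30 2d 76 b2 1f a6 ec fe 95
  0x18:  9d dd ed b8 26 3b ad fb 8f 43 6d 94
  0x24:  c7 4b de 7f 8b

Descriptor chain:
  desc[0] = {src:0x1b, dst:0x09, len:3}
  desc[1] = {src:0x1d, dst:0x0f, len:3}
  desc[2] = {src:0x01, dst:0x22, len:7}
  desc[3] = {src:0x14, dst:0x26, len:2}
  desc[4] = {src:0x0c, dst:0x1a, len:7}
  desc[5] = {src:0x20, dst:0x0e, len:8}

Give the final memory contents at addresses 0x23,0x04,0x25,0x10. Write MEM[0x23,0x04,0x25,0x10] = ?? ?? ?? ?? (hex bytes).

D0: mem[0x09..0x0b] <- [b8 26 3b]
D1: mem[0x0f..0x11] <- [3b ad fb]
D2: mem[0x22..0x28] <- [1f cd b3 a7 b4 0a 32]
D3: mem[0x26..0x27] <- [a6 ec]
D4: mem[0x1a..0x20] <- [3f ab d7 3b ad fb b2]
D5: mem[0x0e..0x15] <- [b2 43 1f cd b3 a7 a6 ec]
query mem[0x23]=0xcd, mem[0x04]=0xa7, mem[0x25]=0xa7, mem[0x10]=0x1f

MEM[0x23,0x04,0x25,0x10] = cd a7 a7 1f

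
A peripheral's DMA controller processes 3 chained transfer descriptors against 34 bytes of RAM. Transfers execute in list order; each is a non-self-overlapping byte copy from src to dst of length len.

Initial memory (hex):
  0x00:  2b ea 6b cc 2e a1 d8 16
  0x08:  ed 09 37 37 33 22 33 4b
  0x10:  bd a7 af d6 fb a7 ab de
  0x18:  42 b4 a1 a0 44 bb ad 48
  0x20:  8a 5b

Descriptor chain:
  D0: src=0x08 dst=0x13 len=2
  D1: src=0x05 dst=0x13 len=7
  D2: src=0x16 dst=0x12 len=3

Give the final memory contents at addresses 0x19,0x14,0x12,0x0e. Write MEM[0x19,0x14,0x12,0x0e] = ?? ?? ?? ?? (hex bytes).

MEM[0x19,0x14,0x12,0x0e] = 37 37 ed 33

  after D0: wrote 2B at 0x13 = ed09
  after D1: wrote 7B at 0x13 = a1d816ed093737
  after D2: wrote 3B at 0x12 = ed0937
query mem[0x19]=0x37, mem[0x14]=0x37, mem[0x12]=0xed, mem[0x0e]=0x33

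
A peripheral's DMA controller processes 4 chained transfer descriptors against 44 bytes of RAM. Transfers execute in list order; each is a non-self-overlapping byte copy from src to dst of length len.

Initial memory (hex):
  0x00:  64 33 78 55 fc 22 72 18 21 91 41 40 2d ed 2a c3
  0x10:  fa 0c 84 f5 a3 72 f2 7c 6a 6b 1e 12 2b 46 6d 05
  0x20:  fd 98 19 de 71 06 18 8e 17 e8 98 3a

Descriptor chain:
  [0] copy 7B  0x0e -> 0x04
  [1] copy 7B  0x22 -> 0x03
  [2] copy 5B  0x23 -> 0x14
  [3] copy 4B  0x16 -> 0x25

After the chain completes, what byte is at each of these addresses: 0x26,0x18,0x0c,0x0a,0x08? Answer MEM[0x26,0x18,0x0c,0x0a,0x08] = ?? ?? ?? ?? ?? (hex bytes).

[0] 0x0e->0x04 len=7 : 2a c3 fa 0c 84 f5 a3
[1] 0x22->0x03 len=7 : 19 de 71 06 18 8e 17
[2] 0x23->0x14 len=5 : de 71 06 18 8e
[3] 0x16->0x25 len=4 : 06 18 8e 6b
query mem[0x26]=0x18, mem[0x18]=0x8e, mem[0x0c]=0x2d, mem[0x0a]=0xa3, mem[0x08]=0x8e

MEM[0x26,0x18,0x0c,0x0a,0x08] = 18 8e 2d a3 8e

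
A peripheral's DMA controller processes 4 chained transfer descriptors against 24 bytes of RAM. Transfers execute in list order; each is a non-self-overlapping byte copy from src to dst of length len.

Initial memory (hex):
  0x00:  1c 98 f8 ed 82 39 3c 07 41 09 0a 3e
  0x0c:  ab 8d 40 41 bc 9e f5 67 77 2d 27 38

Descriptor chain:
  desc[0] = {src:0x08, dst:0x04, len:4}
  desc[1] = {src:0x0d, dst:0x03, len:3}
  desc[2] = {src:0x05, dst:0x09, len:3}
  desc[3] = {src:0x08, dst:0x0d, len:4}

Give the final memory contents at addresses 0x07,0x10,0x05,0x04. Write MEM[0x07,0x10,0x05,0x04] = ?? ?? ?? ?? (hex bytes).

#0 dst[0x04+4] := {0x41,0x09,0x0a,0x3e}
#1 dst[0x03+3] := {0x8d,0x40,0x41}
#2 dst[0x09+3] := {0x41,0x0a,0x3e}
#3 dst[0x0d+4] := {0x41,0x41,0x0a,0x3e}
query mem[0x07]=0x3e, mem[0x10]=0x3e, mem[0x05]=0x41, mem[0x04]=0x40

MEM[0x07,0x10,0x05,0x04] = 3e 3e 41 40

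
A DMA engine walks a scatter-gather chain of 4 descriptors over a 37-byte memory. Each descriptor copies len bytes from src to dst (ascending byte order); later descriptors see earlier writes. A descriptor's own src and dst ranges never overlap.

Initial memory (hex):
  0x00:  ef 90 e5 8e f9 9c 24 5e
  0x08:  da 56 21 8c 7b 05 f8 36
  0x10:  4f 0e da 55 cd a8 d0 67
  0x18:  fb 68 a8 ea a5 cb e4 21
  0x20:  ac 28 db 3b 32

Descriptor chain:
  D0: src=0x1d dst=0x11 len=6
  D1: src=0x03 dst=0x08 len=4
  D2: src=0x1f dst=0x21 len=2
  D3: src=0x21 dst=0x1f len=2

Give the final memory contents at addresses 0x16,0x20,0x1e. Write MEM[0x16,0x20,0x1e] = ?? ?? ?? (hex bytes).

MEM[0x16,0x20,0x1e] = db ac e4

[0] 0x1d->0x11 len=6 : cb e4 21 ac 28 db
[1] 0x03->0x08 len=4 : 8e f9 9c 24
[2] 0x1f->0x21 len=2 : 21 ac
[3] 0x21->0x1f len=2 : 21 ac
query mem[0x16]=0xdb, mem[0x20]=0xac, mem[0x1e]=0xe4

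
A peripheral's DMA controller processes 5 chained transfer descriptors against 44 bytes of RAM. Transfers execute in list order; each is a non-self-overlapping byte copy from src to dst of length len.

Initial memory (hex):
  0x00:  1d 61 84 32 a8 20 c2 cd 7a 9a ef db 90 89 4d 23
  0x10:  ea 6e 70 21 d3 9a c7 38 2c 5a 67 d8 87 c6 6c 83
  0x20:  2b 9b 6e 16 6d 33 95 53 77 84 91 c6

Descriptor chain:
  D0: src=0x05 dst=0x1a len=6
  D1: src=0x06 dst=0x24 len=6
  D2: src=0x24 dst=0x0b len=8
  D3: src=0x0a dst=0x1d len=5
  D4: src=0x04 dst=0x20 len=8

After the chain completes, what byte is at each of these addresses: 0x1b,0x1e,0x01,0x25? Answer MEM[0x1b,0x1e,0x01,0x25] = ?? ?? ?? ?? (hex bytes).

MEM[0x1b,0x1e,0x01,0x25] = c2 c2 61 9a

#0 dst[0x1a+6] := {0x20,0xc2,0xcd,0x7a,0x9a,0xef}
#1 dst[0x24+6] := {0xc2,0xcd,0x7a,0x9a,0xef,0xdb}
#2 dst[0x0b+8] := {0xc2,0xcd,0x7a,0x9a,0xef,0xdb,0x91,0xc6}
#3 dst[0x1d+5] := {0xef,0xc2,0xcd,0x7a,0x9a}
#4 dst[0x20+8] := {0xa8,0x20,0xc2,0xcd,0x7a,0x9a,0xef,0xc2}
query mem[0x1b]=0xc2, mem[0x1e]=0xc2, mem[0x01]=0x61, mem[0x25]=0x9a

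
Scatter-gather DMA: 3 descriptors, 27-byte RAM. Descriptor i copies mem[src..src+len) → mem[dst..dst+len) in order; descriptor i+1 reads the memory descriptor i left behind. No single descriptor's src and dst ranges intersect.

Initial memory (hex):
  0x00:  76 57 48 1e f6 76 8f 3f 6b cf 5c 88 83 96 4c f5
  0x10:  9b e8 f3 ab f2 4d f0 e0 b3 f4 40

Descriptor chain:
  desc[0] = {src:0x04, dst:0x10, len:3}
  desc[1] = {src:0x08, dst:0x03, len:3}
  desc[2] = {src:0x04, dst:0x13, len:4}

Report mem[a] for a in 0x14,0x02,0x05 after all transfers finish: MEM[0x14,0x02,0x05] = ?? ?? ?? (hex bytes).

MEM[0x14,0x02,0x05] = 5c 48 5c

  after D0: wrote 3B at 0x10 = f6768f
  after D1: wrote 3B at 0x03 = 6bcf5c
  after D2: wrote 4B at 0x13 = cf5c8f3f
query mem[0x14]=0x5c, mem[0x02]=0x48, mem[0x05]=0x5c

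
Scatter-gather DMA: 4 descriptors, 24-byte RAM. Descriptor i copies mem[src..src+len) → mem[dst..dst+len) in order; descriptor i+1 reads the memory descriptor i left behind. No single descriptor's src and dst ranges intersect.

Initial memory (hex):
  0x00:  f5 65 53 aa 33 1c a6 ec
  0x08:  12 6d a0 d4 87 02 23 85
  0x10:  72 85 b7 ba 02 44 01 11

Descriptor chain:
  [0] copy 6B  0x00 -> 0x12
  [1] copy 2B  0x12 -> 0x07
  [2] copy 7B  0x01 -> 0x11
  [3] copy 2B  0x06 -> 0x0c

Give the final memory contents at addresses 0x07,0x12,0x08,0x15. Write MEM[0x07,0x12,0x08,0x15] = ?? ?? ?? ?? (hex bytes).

[0] 0x00->0x12 len=6 : f5 65 53 aa 33 1c
[1] 0x12->0x07 len=2 : f5 65
[2] 0x01->0x11 len=7 : 65 53 aa 33 1c a6 f5
[3] 0x06->0x0c len=2 : a6 f5
query mem[0x07]=0xf5, mem[0x12]=0x53, mem[0x08]=0x65, mem[0x15]=0x1c

MEM[0x07,0x12,0x08,0x15] = f5 53 65 1c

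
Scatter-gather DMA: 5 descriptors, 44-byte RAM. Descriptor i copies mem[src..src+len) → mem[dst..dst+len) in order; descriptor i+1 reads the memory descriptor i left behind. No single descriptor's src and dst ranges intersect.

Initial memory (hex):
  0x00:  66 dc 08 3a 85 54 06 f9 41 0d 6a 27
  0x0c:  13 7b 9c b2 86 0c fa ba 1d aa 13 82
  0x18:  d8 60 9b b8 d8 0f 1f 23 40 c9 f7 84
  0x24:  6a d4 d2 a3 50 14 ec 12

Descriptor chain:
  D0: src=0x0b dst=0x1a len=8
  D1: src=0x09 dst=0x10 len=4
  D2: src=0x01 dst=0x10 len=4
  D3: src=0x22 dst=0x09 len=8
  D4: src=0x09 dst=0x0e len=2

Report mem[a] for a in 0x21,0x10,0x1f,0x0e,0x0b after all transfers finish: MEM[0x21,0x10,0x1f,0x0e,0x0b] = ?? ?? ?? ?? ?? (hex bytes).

[0] 0x0b->0x1a len=8 : 27 13 7b 9c b2 86 0c fa
[1] 0x09->0x10 len=4 : 0d 6a 27 13
[2] 0x01->0x10 len=4 : dc 08 3a 85
[3] 0x22->0x09 len=8 : f7 84 6a d4 d2 a3 50 14
[4] 0x09->0x0e len=2 : f7 84
query mem[0x21]=0xfa, mem[0x10]=0x14, mem[0x1f]=0x86, mem[0x0e]=0xf7, mem[0x0b]=0x6a

MEM[0x21,0x10,0x1f,0x0e,0x0b] = fa 14 86 f7 6a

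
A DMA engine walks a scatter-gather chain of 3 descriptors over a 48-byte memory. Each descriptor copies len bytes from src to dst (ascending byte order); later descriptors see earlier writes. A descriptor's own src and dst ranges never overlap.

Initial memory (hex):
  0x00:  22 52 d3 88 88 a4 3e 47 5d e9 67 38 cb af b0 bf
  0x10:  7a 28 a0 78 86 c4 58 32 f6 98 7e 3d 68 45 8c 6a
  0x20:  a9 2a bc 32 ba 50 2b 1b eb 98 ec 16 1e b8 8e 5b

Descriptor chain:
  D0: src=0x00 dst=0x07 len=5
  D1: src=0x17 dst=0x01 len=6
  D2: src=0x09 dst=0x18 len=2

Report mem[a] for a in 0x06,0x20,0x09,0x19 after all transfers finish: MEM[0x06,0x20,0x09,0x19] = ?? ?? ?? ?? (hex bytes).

MEM[0x06,0x20,0x09,0x19] = 68 a9 d3 88

  after D0: wrote 5B at 0x07 = 2252d38888
  after D1: wrote 6B at 0x01 = 32f6987e3d68
  after D2: wrote 2B at 0x18 = d388
query mem[0x06]=0x68, mem[0x20]=0xa9, mem[0x09]=0xd3, mem[0x19]=0x88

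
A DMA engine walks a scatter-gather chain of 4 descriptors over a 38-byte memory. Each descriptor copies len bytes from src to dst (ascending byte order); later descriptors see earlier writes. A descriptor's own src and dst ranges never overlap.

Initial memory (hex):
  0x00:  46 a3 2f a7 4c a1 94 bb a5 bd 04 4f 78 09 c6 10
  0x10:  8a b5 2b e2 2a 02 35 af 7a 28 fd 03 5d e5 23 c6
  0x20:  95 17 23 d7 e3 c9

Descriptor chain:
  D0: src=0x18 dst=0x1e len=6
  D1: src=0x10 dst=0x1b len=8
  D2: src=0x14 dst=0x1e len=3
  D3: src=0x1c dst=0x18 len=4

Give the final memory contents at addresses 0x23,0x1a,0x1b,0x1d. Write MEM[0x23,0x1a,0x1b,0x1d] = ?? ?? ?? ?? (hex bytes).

MEM[0x23,0x1a,0x1b,0x1d] = e5 2a 02 2b

[0] 0x18->0x1e len=6 : 7a 28 fd 03 5d e5
[1] 0x10->0x1b len=8 : 8a b5 2b e2 2a 02 35 af
[2] 0x14->0x1e len=3 : 2a 02 35
[3] 0x1c->0x18 len=4 : b5 2b 2a 02
query mem[0x23]=0xe5, mem[0x1a]=0x2a, mem[0x1b]=0x02, mem[0x1d]=0x2b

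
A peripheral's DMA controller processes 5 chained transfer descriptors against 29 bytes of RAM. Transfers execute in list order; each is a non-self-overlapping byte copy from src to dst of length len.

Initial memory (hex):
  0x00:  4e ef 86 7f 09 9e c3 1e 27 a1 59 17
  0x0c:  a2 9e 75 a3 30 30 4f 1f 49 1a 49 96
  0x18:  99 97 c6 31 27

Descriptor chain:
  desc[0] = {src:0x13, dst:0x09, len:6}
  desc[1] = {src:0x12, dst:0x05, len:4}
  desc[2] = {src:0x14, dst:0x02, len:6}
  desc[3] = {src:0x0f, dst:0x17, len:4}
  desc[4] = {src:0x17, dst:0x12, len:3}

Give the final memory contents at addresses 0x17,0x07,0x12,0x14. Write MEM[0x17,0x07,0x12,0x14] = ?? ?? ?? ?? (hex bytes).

MEM[0x17,0x07,0x12,0x14] = a3 97 a3 30

D0: mem[0x09..0x0e] <- [1f 49 1a 49 96 99]
D1: mem[0x05..0x08] <- [4f 1f 49 1a]
D2: mem[0x02..0x07] <- [49 1a 49 96 99 97]
D3: mem[0x17..0x1a] <- [a3 30 30 4f]
D4: mem[0x12..0x14] <- [a3 30 30]
query mem[0x17]=0xa3, mem[0x07]=0x97, mem[0x12]=0xa3, mem[0x14]=0x30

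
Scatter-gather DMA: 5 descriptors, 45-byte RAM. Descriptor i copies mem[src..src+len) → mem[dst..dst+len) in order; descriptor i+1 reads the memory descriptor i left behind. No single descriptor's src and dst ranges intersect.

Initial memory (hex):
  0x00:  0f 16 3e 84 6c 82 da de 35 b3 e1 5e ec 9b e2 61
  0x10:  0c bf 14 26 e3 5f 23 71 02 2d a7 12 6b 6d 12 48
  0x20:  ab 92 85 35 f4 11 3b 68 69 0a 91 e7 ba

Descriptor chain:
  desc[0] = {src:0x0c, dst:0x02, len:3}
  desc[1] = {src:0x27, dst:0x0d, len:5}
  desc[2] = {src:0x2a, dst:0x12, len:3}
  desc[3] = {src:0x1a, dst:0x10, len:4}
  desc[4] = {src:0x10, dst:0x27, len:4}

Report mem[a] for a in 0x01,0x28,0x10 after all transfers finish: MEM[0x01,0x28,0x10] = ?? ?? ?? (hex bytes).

#0 dst[0x02+3] := {0xec,0x9b,0xe2}
#1 dst[0x0d+5] := {0x68,0x69,0x0a,0x91,0xe7}
#2 dst[0x12+3] := {0x91,0xe7,0xba}
#3 dst[0x10+4] := {0xa7,0x12,0x6b,0x6d}
#4 dst[0x27+4] := {0xa7,0x12,0x6b,0x6d}
query mem[0x01]=0x16, mem[0x28]=0x12, mem[0x10]=0xa7

MEM[0x01,0x28,0x10] = 16 12 a7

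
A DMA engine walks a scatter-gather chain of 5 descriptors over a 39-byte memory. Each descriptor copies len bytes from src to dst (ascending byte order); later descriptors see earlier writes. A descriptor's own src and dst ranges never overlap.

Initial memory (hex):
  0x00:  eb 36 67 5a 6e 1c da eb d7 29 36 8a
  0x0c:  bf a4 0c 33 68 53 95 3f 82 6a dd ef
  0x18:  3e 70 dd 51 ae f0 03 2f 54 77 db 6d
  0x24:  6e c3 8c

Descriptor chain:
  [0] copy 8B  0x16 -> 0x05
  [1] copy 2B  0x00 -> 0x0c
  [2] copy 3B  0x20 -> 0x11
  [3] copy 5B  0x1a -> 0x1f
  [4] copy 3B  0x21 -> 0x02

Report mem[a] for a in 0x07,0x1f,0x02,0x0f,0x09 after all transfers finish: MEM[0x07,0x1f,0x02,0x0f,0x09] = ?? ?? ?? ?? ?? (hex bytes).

MEM[0x07,0x1f,0x02,0x0f,0x09] = 3e dd ae 33 dd

D0: mem[0x05..0x0c] <- [dd ef 3e 70 dd 51 ae f0]
D1: mem[0x0c..0x0d] <- [eb 36]
D2: mem[0x11..0x13] <- [54 77 db]
D3: mem[0x1f..0x23] <- [dd 51 ae f0 03]
D4: mem[0x02..0x04] <- [ae f0 03]
query mem[0x07]=0x3e, mem[0x1f]=0xdd, mem[0x02]=0xae, mem[0x0f]=0x33, mem[0x09]=0xdd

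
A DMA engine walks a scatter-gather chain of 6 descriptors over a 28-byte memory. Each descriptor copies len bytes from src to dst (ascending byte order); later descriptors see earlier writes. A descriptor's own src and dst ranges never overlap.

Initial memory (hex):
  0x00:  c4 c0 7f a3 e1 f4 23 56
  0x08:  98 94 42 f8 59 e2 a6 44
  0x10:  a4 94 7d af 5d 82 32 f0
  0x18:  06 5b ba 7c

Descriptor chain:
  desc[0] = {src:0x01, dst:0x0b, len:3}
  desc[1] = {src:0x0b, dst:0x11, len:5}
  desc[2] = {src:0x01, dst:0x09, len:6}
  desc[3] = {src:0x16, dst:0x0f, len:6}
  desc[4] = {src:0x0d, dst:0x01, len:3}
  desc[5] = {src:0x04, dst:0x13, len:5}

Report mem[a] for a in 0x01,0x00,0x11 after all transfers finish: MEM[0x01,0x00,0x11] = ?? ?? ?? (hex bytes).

MEM[0x01,0x00,0x11] = f4 c4 06

D0: mem[0x0b..0x0d] <- [c0 7f a3]
D1: mem[0x11..0x15] <- [c0 7f a3 a6 44]
D2: mem[0x09..0x0e] <- [c0 7f a3 e1 f4 23]
D3: mem[0x0f..0x14] <- [32 f0 06 5b ba 7c]
D4: mem[0x01..0x03] <- [f4 23 32]
D5: mem[0x13..0x17] <- [e1 f4 23 56 98]
query mem[0x01]=0xf4, mem[0x00]=0xc4, mem[0x11]=0x06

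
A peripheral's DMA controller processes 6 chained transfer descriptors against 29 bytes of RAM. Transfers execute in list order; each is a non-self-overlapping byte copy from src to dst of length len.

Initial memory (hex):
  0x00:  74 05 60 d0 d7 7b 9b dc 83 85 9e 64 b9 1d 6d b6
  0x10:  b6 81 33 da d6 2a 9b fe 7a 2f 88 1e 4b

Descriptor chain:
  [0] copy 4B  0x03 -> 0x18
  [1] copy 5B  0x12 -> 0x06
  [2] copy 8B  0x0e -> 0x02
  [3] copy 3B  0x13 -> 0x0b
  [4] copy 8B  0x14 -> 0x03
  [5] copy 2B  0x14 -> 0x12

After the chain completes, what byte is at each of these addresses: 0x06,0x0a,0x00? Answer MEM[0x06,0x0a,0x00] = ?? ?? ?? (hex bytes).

MEM[0x06,0x0a,0x00] = fe 9b 74

#0 dst[0x18+4] := {0xd0,0xd7,0x7b,0x9b}
#1 dst[0x06+5] := {0x33,0xda,0xd6,0x2a,0x9b}
#2 dst[0x02+8] := {0x6d,0xb6,0xb6,0x81,0x33,0xda,0xd6,0x2a}
#3 dst[0x0b+3] := {0xda,0xd6,0x2a}
#4 dst[0x03+8] := {0xd6,0x2a,0x9b,0xfe,0xd0,0xd7,0x7b,0x9b}
#5 dst[0x12+2] := {0xd6,0x2a}
query mem[0x06]=0xfe, mem[0x0a]=0x9b, mem[0x00]=0x74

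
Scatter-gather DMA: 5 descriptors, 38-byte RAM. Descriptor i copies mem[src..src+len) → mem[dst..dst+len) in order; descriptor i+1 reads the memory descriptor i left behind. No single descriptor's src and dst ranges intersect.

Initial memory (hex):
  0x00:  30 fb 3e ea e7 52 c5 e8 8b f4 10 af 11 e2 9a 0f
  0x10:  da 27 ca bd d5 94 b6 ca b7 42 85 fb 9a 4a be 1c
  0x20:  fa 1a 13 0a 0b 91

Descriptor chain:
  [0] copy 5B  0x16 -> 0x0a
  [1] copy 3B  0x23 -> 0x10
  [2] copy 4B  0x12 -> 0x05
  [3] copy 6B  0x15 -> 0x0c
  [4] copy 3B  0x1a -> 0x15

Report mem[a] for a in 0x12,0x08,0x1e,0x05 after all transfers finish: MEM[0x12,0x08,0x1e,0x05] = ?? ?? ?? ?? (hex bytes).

MEM[0x12,0x08,0x1e,0x05] = 91 94 be 91

[0] 0x16->0x0a len=5 : b6 ca b7 42 85
[1] 0x23->0x10 len=3 : 0a 0b 91
[2] 0x12->0x05 len=4 : 91 bd d5 94
[3] 0x15->0x0c len=6 : 94 b6 ca b7 42 85
[4] 0x1a->0x15 len=3 : 85 fb 9a
query mem[0x12]=0x91, mem[0x08]=0x94, mem[0x1e]=0xbe, mem[0x05]=0x91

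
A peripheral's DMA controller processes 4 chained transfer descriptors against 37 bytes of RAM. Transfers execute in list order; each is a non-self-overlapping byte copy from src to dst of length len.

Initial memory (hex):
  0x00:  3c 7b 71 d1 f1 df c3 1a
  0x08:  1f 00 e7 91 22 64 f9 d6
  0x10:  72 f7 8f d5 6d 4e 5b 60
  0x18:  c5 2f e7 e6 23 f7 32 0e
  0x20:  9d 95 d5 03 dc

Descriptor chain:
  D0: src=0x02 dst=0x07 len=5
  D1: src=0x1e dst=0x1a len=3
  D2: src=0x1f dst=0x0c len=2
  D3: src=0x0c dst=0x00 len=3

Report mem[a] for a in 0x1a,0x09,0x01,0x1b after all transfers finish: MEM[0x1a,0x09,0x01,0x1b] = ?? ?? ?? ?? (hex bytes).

MEM[0x1a,0x09,0x01,0x1b] = 32 f1 9d 0e

D0: mem[0x07..0x0b] <- [71 d1 f1 df c3]
D1: mem[0x1a..0x1c] <- [32 0e 9d]
D2: mem[0x0c..0x0d] <- [0e 9d]
D3: mem[0x00..0x02] <- [0e 9d f9]
query mem[0x1a]=0x32, mem[0x09]=0xf1, mem[0x01]=0x9d, mem[0x1b]=0x0e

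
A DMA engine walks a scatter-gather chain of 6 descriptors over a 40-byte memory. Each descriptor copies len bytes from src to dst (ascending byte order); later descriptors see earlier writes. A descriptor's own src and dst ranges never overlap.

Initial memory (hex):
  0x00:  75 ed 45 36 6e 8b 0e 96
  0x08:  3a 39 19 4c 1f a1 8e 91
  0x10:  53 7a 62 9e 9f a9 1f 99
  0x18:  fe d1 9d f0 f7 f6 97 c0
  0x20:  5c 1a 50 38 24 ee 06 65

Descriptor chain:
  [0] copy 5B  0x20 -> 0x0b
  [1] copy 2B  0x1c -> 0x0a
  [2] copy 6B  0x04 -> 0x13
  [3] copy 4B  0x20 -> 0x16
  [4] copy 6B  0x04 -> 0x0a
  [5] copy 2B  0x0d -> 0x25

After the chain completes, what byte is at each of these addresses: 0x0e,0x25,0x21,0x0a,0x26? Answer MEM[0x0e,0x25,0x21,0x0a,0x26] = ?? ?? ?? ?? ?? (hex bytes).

MEM[0x0e,0x25,0x21,0x0a,0x26] = 3a 96 1a 6e 3a

#0 dst[0x0b+5] := {0x5c,0x1a,0x50,0x38,0x24}
#1 dst[0x0a+2] := {0xf7,0xf6}
#2 dst[0x13+6] := {0x6e,0x8b,0x0e,0x96,0x3a,0x39}
#3 dst[0x16+4] := {0x5c,0x1a,0x50,0x38}
#4 dst[0x0a+6] := {0x6e,0x8b,0x0e,0x96,0x3a,0x39}
#5 dst[0x25+2] := {0x96,0x3a}
query mem[0x0e]=0x3a, mem[0x25]=0x96, mem[0x21]=0x1a, mem[0x0a]=0x6e, mem[0x26]=0x3a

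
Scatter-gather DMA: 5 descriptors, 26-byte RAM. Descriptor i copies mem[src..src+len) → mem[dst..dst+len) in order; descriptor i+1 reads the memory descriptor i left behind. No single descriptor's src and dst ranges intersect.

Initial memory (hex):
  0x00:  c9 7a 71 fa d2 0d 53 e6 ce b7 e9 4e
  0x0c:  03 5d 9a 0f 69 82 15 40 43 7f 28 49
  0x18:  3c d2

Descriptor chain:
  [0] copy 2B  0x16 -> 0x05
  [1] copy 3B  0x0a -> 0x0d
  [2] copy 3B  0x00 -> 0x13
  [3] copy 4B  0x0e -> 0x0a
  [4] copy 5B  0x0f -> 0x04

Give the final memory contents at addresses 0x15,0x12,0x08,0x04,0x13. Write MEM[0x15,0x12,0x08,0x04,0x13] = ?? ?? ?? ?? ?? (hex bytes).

D0: mem[0x05..0x06] <- [28 49]
D1: mem[0x0d..0x0f] <- [e9 4e 03]
D2: mem[0x13..0x15] <- [c9 7a 71]
D3: mem[0x0a..0x0d] <- [4e 03 69 82]
D4: mem[0x04..0x08] <- [03 69 82 15 c9]
query mem[0x15]=0x71, mem[0x12]=0x15, mem[0x08]=0xc9, mem[0x04]=0x03, mem[0x13]=0xc9

MEM[0x15,0x12,0x08,0x04,0x13] = 71 15 c9 03 c9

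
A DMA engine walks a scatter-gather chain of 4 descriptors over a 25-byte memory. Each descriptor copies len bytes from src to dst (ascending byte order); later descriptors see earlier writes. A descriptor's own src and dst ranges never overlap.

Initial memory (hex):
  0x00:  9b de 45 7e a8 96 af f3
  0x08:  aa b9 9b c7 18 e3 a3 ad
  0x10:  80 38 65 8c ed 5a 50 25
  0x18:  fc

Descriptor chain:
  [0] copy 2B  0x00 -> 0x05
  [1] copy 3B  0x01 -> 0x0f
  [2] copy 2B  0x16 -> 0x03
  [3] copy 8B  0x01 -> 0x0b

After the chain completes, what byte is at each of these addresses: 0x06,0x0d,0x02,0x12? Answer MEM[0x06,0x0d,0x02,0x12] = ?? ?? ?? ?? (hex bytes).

MEM[0x06,0x0d,0x02,0x12] = de 50 45 aa

D0: mem[0x05..0x06] <- [9b de]
D1: mem[0x0f..0x11] <- [de 45 7e]
D2: mem[0x03..0x04] <- [50 25]
D3: mem[0x0b..0x12] <- [de 45 50 25 9b de f3 aa]
query mem[0x06]=0xde, mem[0x0d]=0x50, mem[0x02]=0x45, mem[0x12]=0xaa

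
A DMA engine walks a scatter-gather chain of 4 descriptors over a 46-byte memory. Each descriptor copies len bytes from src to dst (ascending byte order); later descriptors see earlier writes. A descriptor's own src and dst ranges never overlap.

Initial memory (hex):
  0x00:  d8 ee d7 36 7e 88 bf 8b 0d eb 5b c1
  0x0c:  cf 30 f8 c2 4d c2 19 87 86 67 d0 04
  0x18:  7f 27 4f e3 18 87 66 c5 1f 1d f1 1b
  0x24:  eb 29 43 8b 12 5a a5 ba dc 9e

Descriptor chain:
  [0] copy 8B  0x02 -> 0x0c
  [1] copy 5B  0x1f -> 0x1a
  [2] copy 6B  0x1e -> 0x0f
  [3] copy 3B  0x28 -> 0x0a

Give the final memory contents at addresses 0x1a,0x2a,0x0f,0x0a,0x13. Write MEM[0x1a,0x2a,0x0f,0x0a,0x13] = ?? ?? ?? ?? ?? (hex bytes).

D0: mem[0x0c..0x13] <- [d7 36 7e 88 bf 8b 0d eb]
D1: mem[0x1a..0x1e] <- [c5 1f 1d f1 1b]
D2: mem[0x0f..0x14] <- [1b c5 1f 1d f1 1b]
D3: mem[0x0a..0x0c] <- [12 5a a5]
query mem[0x1a]=0xc5, mem[0x2a]=0xa5, mem[0x0f]=0x1b, mem[0x0a]=0x12, mem[0x13]=0xf1

MEM[0x1a,0x2a,0x0f,0x0a,0x13] = c5 a5 1b 12 f1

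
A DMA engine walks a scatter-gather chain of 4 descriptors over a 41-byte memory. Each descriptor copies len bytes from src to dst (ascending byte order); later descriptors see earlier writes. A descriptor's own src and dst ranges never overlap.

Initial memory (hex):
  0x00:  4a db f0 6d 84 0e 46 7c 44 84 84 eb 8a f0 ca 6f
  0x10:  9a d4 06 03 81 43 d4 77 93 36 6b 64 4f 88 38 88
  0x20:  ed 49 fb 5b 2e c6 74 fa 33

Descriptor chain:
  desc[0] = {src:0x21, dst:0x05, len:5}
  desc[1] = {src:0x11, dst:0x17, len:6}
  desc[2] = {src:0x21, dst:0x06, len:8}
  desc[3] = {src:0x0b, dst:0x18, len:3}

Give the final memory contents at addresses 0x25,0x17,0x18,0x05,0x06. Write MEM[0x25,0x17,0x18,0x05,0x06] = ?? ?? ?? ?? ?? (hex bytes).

MEM[0x25,0x17,0x18,0x05,0x06] = c6 d4 74 49 49

#0 dst[0x05+5] := {0x49,0xfb,0x5b,0x2e,0xc6}
#1 dst[0x17+6] := {0xd4,0x06,0x03,0x81,0x43,0xd4}
#2 dst[0x06+8] := {0x49,0xfb,0x5b,0x2e,0xc6,0x74,0xfa,0x33}
#3 dst[0x18+3] := {0x74,0xfa,0x33}
query mem[0x25]=0xc6, mem[0x17]=0xd4, mem[0x18]=0x74, mem[0x05]=0x49, mem[0x06]=0x49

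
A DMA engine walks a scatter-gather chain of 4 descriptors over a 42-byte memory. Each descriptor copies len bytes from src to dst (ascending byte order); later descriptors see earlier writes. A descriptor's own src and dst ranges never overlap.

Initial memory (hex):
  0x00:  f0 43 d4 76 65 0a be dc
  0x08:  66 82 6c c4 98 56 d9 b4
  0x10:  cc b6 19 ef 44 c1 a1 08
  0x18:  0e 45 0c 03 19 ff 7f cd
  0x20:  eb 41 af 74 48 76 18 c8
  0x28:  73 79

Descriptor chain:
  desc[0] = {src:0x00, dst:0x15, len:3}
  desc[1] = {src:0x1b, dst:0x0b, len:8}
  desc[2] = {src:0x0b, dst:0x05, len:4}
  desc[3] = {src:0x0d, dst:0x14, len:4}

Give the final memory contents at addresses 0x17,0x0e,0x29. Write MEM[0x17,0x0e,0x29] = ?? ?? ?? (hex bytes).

[0] 0x00->0x15 len=3 : f0 43 d4
[1] 0x1b->0x0b len=8 : 03 19 ff 7f cd eb 41 af
[2] 0x0b->0x05 len=4 : 03 19 ff 7f
[3] 0x0d->0x14 len=4 : ff 7f cd eb
query mem[0x17]=0xeb, mem[0x0e]=0x7f, mem[0x29]=0x79

MEM[0x17,0x0e,0x29] = eb 7f 79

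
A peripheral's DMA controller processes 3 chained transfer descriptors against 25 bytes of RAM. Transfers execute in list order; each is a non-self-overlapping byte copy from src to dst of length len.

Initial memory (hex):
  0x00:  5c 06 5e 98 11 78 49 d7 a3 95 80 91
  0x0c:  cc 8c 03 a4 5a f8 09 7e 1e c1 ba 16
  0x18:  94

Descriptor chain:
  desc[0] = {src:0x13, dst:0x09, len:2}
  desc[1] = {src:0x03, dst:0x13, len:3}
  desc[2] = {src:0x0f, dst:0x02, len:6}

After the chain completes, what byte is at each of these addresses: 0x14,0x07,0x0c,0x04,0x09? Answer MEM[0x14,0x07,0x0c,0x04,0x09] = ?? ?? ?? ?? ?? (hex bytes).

#0 dst[0x09+2] := {0x7e,0x1e}
#1 dst[0x13+3] := {0x98,0x11,0x78}
#2 dst[0x02+6] := {0xa4,0x5a,0xf8,0x09,0x98,0x11}
query mem[0x14]=0x11, mem[0x07]=0x11, mem[0x0c]=0xcc, mem[0x04]=0xf8, mem[0x09]=0x7e

MEM[0x14,0x07,0x0c,0x04,0x09] = 11 11 cc f8 7e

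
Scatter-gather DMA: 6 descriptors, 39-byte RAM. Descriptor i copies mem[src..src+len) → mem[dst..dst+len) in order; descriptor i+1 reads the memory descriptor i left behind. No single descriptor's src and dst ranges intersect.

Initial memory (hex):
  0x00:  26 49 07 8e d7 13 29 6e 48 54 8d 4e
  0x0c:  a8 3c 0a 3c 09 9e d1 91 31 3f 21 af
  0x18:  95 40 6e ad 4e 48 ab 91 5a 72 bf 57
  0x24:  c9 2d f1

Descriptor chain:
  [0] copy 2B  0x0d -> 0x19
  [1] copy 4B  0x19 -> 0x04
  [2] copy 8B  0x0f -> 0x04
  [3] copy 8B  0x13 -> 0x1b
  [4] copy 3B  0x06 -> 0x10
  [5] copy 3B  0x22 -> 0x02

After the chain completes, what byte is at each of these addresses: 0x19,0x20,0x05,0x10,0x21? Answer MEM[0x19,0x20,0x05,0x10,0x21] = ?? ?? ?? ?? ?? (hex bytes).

MEM[0x19,0x20,0x05,0x10,0x21] = 3c 95 09 9e 3c

  after D0: wrote 2B at 0x19 = 3c0a
  after D1: wrote 4B at 0x04 = 3c0aad4e
  after D2: wrote 8B at 0x04 = 3c099ed191313f21
  after D3: wrote 8B at 0x1b = 91313f21af953c0a
  after D4: wrote 3B at 0x10 = 9ed191
  after D5: wrote 3B at 0x02 = 0a57c9
query mem[0x19]=0x3c, mem[0x20]=0x95, mem[0x05]=0x09, mem[0x10]=0x9e, mem[0x21]=0x3c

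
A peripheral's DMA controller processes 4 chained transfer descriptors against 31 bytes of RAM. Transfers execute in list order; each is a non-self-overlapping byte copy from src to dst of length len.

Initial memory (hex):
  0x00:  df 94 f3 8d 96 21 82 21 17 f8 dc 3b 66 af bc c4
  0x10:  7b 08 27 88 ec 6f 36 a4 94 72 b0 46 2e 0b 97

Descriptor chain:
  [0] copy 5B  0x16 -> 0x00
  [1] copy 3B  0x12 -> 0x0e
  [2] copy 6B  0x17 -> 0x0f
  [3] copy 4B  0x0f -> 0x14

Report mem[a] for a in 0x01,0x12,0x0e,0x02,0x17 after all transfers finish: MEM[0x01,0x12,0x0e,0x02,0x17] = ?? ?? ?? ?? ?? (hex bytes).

#0 dst[0x00+5] := {0x36,0xa4,0x94,0x72,0xb0}
#1 dst[0x0e+3] := {0x27,0x88,0xec}
#2 dst[0x0f+6] := {0xa4,0x94,0x72,0xb0,0x46,0x2e}
#3 dst[0x14+4] := {0xa4,0x94,0x72,0xb0}
query mem[0x01]=0xa4, mem[0x12]=0xb0, mem[0x0e]=0x27, mem[0x02]=0x94, mem[0x17]=0xb0

MEM[0x01,0x12,0x0e,0x02,0x17] = a4 b0 27 94 b0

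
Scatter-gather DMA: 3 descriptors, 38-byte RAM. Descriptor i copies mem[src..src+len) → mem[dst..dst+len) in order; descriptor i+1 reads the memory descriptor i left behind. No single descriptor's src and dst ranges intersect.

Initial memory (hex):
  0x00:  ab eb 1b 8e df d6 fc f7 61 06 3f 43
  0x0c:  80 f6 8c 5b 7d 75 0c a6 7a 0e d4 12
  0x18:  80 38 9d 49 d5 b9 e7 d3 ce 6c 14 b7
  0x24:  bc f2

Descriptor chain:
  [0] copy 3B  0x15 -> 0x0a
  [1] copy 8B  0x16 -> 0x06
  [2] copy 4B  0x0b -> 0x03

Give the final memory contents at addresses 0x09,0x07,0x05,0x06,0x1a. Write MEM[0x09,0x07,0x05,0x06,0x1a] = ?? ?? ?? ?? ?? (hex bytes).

MEM[0x09,0x07,0x05,0x06,0x1a] = 38 12 b9 8c 9d

[0] 0x15->0x0a len=3 : 0e d4 12
[1] 0x16->0x06 len=8 : d4 12 80 38 9d 49 d5 b9
[2] 0x0b->0x03 len=4 : 49 d5 b9 8c
query mem[0x09]=0x38, mem[0x07]=0x12, mem[0x05]=0xb9, mem[0x06]=0x8c, mem[0x1a]=0x9d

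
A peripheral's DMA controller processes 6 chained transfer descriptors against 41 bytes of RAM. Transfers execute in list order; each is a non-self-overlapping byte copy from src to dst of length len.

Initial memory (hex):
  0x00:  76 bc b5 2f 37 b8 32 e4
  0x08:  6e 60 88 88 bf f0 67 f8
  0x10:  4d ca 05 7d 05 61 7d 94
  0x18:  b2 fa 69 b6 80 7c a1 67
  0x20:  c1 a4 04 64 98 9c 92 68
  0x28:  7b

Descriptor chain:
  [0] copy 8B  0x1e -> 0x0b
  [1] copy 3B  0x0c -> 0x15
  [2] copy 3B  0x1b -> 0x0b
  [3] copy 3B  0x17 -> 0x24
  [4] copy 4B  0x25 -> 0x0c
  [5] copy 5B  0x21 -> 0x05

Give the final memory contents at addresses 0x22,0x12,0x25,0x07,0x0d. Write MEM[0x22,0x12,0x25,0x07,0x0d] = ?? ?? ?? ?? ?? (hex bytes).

MEM[0x22,0x12,0x25,0x07,0x0d] = 04 9c b2 64 fa

#0 dst[0x0b+8] := {0xa1,0x67,0xc1,0xa4,0x04,0x64,0x98,0x9c}
#1 dst[0x15+3] := {0x67,0xc1,0xa4}
#2 dst[0x0b+3] := {0xb6,0x80,0x7c}
#3 dst[0x24+3] := {0xa4,0xb2,0xfa}
#4 dst[0x0c+4] := {0xb2,0xfa,0x68,0x7b}
#5 dst[0x05+5] := {0xa4,0x04,0x64,0xa4,0xb2}
query mem[0x22]=0x04, mem[0x12]=0x9c, mem[0x25]=0xb2, mem[0x07]=0x64, mem[0x0d]=0xfa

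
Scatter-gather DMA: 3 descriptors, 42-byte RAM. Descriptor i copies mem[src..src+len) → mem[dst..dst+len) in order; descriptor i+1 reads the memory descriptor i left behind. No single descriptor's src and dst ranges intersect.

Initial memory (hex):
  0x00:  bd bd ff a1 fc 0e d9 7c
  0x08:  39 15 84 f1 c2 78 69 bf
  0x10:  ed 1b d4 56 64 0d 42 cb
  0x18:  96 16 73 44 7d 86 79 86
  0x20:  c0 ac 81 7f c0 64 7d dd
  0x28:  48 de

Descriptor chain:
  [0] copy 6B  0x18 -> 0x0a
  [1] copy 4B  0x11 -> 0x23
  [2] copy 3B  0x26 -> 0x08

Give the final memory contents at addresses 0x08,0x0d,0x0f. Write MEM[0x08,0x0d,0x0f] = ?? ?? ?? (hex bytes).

MEM[0x08,0x0d,0x0f] = 64 44 86

#0 dst[0x0a+6] := {0x96,0x16,0x73,0x44,0x7d,0x86}
#1 dst[0x23+4] := {0x1b,0xd4,0x56,0x64}
#2 dst[0x08+3] := {0x64,0xdd,0x48}
query mem[0x08]=0x64, mem[0x0d]=0x44, mem[0x0f]=0x86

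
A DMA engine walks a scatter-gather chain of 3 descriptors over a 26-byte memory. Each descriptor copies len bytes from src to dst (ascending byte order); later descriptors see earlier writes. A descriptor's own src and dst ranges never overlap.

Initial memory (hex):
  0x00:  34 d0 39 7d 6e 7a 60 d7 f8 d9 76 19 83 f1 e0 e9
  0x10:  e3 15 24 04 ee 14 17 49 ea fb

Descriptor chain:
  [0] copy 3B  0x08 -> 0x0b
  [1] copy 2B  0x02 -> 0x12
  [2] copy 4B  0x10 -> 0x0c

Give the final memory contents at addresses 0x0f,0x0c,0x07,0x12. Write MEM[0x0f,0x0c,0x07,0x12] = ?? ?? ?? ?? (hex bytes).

[0] 0x08->0x0b len=3 : f8 d9 76
[1] 0x02->0x12 len=2 : 39 7d
[2] 0x10->0x0c len=4 : e3 15 39 7d
query mem[0x0f]=0x7d, mem[0x0c]=0xe3, mem[0x07]=0xd7, mem[0x12]=0x39

MEM[0x0f,0x0c,0x07,0x12] = 7d e3 d7 39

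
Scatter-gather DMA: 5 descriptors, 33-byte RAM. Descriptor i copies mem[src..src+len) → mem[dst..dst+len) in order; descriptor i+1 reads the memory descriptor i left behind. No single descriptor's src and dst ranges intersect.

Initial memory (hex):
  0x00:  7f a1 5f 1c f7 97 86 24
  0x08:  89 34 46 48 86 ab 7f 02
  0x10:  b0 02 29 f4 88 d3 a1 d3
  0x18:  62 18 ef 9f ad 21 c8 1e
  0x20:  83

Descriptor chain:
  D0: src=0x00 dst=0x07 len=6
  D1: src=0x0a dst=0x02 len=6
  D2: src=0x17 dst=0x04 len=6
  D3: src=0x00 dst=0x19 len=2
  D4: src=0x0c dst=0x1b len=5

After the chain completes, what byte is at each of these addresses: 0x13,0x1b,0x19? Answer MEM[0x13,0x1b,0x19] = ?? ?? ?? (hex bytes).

MEM[0x13,0x1b,0x19] = f4 97 7f

[0] 0x00->0x07 len=6 : 7f a1 5f 1c f7 97
[1] 0x0a->0x02 len=6 : 1c f7 97 ab 7f 02
[2] 0x17->0x04 len=6 : d3 62 18 ef 9f ad
[3] 0x00->0x19 len=2 : 7f a1
[4] 0x0c->0x1b len=5 : 97 ab 7f 02 b0
query mem[0x13]=0xf4, mem[0x1b]=0x97, mem[0x19]=0x7f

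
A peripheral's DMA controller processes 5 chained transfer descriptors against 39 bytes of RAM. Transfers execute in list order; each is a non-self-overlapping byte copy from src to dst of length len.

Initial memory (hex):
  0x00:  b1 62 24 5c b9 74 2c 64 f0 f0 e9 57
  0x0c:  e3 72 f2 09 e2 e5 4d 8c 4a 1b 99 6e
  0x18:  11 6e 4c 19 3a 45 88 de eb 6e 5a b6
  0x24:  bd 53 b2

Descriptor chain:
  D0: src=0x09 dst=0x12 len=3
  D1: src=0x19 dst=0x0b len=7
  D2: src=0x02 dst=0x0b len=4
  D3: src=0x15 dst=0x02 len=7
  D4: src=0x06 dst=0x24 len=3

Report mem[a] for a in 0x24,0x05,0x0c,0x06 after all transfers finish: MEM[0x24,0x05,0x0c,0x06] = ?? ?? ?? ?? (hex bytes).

[0] 0x09->0x12 len=3 : f0 e9 57
[1] 0x19->0x0b len=7 : 6e 4c 19 3a 45 88 de
[2] 0x02->0x0b len=4 : 24 5c b9 74
[3] 0x15->0x02 len=7 : 1b 99 6e 11 6e 4c 19
[4] 0x06->0x24 len=3 : 6e 4c 19
query mem[0x24]=0x6e, mem[0x05]=0x11, mem[0x0c]=0x5c, mem[0x06]=0x6e

MEM[0x24,0x05,0x0c,0x06] = 6e 11 5c 6e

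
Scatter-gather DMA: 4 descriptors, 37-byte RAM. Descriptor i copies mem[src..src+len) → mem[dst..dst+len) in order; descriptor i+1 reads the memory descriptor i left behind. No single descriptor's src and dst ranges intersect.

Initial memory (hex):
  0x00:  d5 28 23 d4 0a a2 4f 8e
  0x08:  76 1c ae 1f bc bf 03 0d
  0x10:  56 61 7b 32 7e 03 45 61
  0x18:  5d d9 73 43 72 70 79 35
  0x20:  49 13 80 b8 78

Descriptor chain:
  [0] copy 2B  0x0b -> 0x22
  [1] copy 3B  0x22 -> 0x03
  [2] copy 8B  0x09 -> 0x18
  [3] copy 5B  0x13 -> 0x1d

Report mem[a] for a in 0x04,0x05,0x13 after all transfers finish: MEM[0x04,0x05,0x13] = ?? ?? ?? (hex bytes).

#0 dst[0x22+2] := {0x1f,0xbc}
#1 dst[0x03+3] := {0x1f,0xbc,0x78}
#2 dst[0x18+8] := {0x1c,0xae,0x1f,0xbc,0xbf,0x03,0x0d,0x56}
#3 dst[0x1d+5] := {0x32,0x7e,0x03,0x45,0x61}
query mem[0x04]=0xbc, mem[0x05]=0x78, mem[0x13]=0x32

MEM[0x04,0x05,0x13] = bc 78 32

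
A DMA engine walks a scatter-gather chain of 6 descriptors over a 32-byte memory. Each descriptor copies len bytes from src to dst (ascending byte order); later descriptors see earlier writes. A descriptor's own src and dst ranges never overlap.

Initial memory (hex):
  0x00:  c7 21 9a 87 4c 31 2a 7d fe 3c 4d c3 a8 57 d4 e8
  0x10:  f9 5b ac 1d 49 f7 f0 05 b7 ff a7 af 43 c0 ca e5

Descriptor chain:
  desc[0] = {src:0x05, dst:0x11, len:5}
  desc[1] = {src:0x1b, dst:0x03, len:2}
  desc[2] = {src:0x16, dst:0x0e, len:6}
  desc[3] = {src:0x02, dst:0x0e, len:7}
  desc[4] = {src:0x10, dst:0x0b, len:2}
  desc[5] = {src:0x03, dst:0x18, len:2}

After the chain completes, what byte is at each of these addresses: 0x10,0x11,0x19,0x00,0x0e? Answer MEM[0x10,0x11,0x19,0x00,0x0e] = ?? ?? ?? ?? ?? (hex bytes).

  after D0: wrote 5B at 0x11 = 312a7dfe3c
  after D1: wrote 2B at 0x03 = af43
  after D2: wrote 6B at 0x0e = f005b7ffa7af
  after D3: wrote 7B at 0x0e = 9aaf43312a7dfe
  after D4: wrote 2B at 0x0b = 4331
  after D5: wrote 2B at 0x18 = af43
query mem[0x10]=0x43, mem[0x11]=0x31, mem[0x19]=0x43, mem[0x00]=0xc7, mem[0x0e]=0x9a

MEM[0x10,0x11,0x19,0x00,0x0e] = 43 31 43 c7 9a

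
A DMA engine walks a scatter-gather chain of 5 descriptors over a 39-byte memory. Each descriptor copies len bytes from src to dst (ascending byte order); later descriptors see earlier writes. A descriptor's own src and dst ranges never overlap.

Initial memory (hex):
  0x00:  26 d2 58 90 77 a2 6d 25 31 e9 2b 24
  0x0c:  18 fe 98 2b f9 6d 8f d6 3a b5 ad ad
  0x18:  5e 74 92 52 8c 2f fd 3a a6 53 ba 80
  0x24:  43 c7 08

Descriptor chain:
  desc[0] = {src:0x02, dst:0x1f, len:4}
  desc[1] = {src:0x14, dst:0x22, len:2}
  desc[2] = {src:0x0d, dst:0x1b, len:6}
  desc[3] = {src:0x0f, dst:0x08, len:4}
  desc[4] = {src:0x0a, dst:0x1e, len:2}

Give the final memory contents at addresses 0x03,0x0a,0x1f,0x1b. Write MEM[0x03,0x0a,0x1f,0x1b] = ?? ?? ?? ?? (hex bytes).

MEM[0x03,0x0a,0x1f,0x1b] = 90 6d 8f fe

[0] 0x02->0x1f len=4 : 58 90 77 a2
[1] 0x14->0x22 len=2 : 3a b5
[2] 0x0d->0x1b len=6 : fe 98 2b f9 6d 8f
[3] 0x0f->0x08 len=4 : 2b f9 6d 8f
[4] 0x0a->0x1e len=2 : 6d 8f
query mem[0x03]=0x90, mem[0x0a]=0x6d, mem[0x1f]=0x8f, mem[0x1b]=0xfe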